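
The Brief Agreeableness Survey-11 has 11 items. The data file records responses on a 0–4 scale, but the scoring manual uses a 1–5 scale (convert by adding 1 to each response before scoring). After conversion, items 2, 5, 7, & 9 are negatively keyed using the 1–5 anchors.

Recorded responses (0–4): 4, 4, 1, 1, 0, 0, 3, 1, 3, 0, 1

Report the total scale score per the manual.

25

Convert to 1–5: 5, 5, 2, 2, 1, 1, 4, 2, 4, 1, 2
Reverse-coded (reverse-coded value = 6 − response):
  item 2: 6 − 5 = 1
  item 5: 6 − 1 = 5
  item 7: 6 − 4 = 2
  item 9: 6 − 4 = 2
Scored: 5, 1, 2, 2, 5, 1, 2, 2, 2, 1, 2
Total = 25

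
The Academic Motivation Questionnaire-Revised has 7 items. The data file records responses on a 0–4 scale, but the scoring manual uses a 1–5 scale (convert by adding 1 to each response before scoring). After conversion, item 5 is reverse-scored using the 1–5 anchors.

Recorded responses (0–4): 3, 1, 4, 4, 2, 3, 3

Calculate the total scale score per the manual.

27

Convert to 1–5: 4, 2, 5, 5, 3, 4, 4
Reverse-coded (reverse-coded value = 6 − response):
  item 5: 6 − 3 = 3
Scored: 4, 2, 5, 5, 3, 4, 4
Total = 27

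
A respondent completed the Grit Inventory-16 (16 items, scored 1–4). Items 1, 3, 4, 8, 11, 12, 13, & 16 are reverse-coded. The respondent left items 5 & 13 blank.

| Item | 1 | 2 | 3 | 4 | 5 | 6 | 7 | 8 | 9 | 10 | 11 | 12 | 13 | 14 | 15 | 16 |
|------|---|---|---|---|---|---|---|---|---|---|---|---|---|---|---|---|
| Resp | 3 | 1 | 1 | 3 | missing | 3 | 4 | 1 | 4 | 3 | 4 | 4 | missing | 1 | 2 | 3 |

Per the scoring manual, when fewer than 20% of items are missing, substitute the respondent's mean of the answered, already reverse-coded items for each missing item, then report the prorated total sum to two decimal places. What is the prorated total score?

Reverse-coded (reverse-coded value = 5 − response):
  item 1: 5 − 3 = 2
  item 3: 5 − 1 = 4
  item 4: 5 − 3 = 2
  item 8: 5 − 1 = 4
  item 11: 5 − 4 = 1
  item 12: 5 − 4 = 1
  item 16: 5 − 3 = 2
Completed scored items (14 of 16): 2, 1, 4, 2, 3, 4, 4, 4, 3, 1, 1, 1, 2, 2; sum = 34.
Person mean = 34 / 14 ≈ 2.4286
Prorated total = (34 / 14) × 16 = 38.86 (to 2 dp)

38.86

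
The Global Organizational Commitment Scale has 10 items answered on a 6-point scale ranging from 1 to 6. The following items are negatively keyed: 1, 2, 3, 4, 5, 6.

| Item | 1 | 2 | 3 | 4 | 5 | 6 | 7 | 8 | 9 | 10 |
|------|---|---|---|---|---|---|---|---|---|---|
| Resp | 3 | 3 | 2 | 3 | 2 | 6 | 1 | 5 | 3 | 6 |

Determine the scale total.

38

Raw sum = 34. Negatively keyed items: 1, 2, 3, 4, 5, 6; their raw sum = 19.
Each reversal replaces raw with 7 − raw, changing the total by 7 − 2·raw per item.
Total = 34 + 6·7 − 2·19 = 34 + 42 − 38 = 38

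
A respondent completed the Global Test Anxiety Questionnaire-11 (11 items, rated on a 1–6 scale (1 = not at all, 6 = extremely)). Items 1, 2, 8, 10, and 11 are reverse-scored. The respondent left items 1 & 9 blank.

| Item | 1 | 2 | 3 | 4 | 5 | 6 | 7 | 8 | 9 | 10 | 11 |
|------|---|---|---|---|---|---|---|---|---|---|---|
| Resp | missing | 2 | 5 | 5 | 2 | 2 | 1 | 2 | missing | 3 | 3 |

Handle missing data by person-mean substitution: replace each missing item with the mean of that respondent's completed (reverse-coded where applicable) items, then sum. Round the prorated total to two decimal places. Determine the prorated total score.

40.33

Reverse-coded (on a 1–6 scale, reversed = 7 − raw):
  item 2: 7 − 2 = 5
  item 8: 7 − 2 = 5
  item 10: 7 − 3 = 4
  item 11: 7 − 3 = 4
Completed scored items (9 of 11): 5, 5, 5, 2, 2, 1, 5, 4, 4; sum = 33.
Person mean = 33 / 9 ≈ 3.6667
Prorated total = (33 / 9) × 11 = 40.33 (to 2 dp)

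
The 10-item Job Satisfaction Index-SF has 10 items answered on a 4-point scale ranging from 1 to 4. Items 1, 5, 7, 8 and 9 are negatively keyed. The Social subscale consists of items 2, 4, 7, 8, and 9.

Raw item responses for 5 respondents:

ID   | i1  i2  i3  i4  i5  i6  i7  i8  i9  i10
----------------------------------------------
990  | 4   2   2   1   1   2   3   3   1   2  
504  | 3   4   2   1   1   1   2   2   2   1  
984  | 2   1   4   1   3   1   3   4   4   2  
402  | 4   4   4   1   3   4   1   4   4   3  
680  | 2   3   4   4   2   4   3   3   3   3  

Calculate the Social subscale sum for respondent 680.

13

Respondent 680 raw: 2, 3, 4, 4, 2, 4, 3, 3, 3, 3.
Social items: 2, 4, 7, 8, 9.
Reverse-coded (on a 1–4 scale, reversed = 5 − raw):
  item 2: 3
  item 4: 4
  item 7: 5 − 3 = 2
  item 8: 5 − 3 = 2
  item 9: 5 − 3 = 2
Sum = 3 + 4 + 2 + 2 + 2 = 13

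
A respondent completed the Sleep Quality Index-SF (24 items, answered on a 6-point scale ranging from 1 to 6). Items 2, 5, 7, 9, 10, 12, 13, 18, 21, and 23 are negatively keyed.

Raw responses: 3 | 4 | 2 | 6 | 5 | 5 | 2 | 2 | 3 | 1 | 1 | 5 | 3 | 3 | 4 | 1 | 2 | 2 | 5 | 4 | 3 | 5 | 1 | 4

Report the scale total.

88

Raw sum = 76. Negatively keyed items: 2, 5, 7, 9, 10, 12, 13, 18, 21, 23; their raw sum = 29.
Each reversal replaces raw with 7 − raw, changing the total by 7 − 2·raw per item.
Total = 76 + 10·7 − 2·29 = 76 + 70 − 58 = 88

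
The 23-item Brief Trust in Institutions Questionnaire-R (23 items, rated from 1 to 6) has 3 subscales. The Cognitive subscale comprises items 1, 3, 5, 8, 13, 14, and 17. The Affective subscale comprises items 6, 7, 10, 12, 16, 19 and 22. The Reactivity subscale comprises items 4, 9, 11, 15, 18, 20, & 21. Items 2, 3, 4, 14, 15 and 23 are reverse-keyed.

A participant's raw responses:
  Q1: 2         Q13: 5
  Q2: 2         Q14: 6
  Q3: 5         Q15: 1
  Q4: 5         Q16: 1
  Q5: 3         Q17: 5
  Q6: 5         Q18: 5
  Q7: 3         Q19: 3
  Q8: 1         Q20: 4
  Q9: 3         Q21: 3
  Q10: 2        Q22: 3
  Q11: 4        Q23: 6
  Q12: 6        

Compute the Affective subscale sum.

Affective items: 6, 7, 10, 12, 16, 19, 22.
  item 6: 5
  item 7: 3
  item 10: 2
  item 12: 6
  item 16: 1
  item 19: 3
  item 22: 3
Sum = 5 + 3 + 2 + 6 + 1 + 3 + 3 = 23

23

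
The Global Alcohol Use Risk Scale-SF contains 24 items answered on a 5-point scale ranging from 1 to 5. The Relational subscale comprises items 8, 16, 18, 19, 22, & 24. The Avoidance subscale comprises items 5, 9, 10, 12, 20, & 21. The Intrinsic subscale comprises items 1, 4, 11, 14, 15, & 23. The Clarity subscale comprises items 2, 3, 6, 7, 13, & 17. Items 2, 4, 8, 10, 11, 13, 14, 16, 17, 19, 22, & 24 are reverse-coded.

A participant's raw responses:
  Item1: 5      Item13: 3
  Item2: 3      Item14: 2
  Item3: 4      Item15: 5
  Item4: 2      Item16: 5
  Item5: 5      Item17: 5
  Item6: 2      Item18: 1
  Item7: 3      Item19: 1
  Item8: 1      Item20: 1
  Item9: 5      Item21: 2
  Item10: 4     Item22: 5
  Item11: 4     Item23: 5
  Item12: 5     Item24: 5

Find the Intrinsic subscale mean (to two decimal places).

Intrinsic items: 1, 4, 11, 14, 15, 23.
Of these, items 4, 11, & 14 are reverse-coded; reverse-coded value = 6 − response.
  item 1: 5
  item 4: 6 − 2 = 4
  item 11: 6 − 4 = 2
  item 14: 6 − 2 = 4
  item 15: 5
  item 23: 5
Sum = 5 + 4 + 2 + 4 + 5 + 5 = 25
Mean = 25 / 6 = 4.17

4.17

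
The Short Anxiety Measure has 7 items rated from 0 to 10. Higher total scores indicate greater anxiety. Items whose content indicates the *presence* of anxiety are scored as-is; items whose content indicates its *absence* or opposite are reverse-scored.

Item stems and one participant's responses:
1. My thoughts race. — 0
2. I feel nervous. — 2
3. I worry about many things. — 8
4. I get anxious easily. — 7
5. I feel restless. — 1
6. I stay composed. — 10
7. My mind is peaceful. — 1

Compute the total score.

Items 6, 7 describe the absence/opposite of anxiety → reverse-score.
on a 0–10 scale, reversed = 10 − raw.
  item 1: 0
  item 2: 2
  item 3: 8
  item 4: 7
  item 5: 1
  item 6: 10 − 10 = 0
  item 7: 10 − 1 = 9
Total = 0 + 2 + 8 + 7 + 1 + 0 + 9 = 27

27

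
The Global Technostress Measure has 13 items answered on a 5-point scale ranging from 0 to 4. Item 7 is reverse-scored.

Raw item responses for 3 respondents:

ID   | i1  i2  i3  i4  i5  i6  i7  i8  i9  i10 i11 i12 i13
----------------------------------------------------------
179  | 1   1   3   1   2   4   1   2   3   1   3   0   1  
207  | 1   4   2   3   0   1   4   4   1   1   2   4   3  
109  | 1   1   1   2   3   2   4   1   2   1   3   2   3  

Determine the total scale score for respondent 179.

25

Respondent 179 raw: 1, 1, 3, 1, 2, 4, 1, 2, 3, 1, 3, 0, 1.
Reverse-coded (on a 0–4 scale, reversed = 4 − raw):
  item 1: 1
  item 2: 1
  item 3: 3
  item 4: 1
  item 5: 2
  item 6: 4
  item 7: 4 − 1 = 3
  item 8: 2
  item 9: 3
  item 10: 1
  item 11: 3
  item 12: 0
  item 13: 1
Sum = 1 + 1 + 3 + 1 + 2 + 4 + 3 + 2 + 3 + 1 + 3 + 0 + 1 = 25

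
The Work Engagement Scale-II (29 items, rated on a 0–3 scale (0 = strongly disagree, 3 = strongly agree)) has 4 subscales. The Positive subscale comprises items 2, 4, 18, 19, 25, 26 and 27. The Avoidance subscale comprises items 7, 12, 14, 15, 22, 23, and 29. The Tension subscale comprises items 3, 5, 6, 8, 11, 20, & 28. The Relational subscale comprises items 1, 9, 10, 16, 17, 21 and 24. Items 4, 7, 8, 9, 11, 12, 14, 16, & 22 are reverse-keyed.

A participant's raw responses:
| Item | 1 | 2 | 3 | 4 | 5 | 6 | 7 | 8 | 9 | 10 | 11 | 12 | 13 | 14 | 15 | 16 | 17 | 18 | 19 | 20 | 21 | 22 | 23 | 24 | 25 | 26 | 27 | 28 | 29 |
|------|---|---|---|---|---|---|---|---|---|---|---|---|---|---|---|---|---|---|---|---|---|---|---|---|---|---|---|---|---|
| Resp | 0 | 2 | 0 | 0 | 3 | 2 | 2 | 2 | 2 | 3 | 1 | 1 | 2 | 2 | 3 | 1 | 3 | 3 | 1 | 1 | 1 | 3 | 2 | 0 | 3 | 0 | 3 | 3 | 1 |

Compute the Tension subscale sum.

12

Tension items: 3, 5, 6, 8, 11, 20, 28.
Of these, items 8 & 11 are reverse-keyed; reversed = (0+3) − raw = 3 − raw.
  item 3: 0
  item 5: 3
  item 6: 2
  item 8: 3 − 2 = 1
  item 11: 3 − 1 = 2
  item 20: 1
  item 28: 3
Sum = 0 + 3 + 2 + 1 + 2 + 1 + 3 = 12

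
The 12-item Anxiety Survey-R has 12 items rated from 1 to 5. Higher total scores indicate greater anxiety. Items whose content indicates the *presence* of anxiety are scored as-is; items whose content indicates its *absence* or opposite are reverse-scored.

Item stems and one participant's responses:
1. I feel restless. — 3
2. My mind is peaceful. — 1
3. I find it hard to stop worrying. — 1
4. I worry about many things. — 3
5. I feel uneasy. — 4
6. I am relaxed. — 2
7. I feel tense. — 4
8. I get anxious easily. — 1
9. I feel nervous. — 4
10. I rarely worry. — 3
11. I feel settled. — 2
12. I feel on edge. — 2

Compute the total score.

Items 2, 6, 10, 11 describe the absence/opposite of anxiety → reverse-score.
reversed = (1+5) − raw = 6 − raw.
  item 1: 3
  item 2: 6 − 1 = 5
  item 3: 1
  item 4: 3
  item 5: 4
  item 6: 6 − 2 = 4
  item 7: 4
  item 8: 1
  item 9: 4
  item 10: 6 − 3 = 3
  item 11: 6 − 2 = 4
  item 12: 2
Total = 3 + 5 + 1 + 3 + 4 + 4 + 4 + 1 + 4 + 3 + 4 + 2 = 38

38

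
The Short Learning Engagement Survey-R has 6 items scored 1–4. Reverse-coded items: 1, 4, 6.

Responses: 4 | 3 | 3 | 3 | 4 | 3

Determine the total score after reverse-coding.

15

Raw sum = 20. Reverse-coded items: 1, 4, 6; their raw sum = 10.
Each reversal replaces raw with 5 − raw, changing the total by 5 − 2·raw per item.
Total = 20 + 3·5 − 2·10 = 20 + 15 − 20 = 15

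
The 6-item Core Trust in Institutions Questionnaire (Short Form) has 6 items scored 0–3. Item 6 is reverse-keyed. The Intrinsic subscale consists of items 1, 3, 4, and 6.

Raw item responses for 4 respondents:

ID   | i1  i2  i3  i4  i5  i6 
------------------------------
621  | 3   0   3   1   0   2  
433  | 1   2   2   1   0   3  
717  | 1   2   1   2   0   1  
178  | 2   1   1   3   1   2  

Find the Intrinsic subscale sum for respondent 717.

Respondent 717 raw: 1, 2, 1, 2, 0, 1.
Intrinsic items: 1, 3, 4, 6.
Reverse-coded (reversed = (0+3) − raw = 3 − raw):
  item 1: 1
  item 3: 1
  item 4: 2
  item 6: 3 − 1 = 2
Sum = 1 + 1 + 2 + 2 = 6

6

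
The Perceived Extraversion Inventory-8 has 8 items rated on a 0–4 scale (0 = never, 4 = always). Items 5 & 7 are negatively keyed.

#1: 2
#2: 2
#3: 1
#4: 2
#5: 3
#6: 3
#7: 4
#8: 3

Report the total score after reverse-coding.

Raw sum = 20. Negatively keyed items: 5, 7; their raw sum = 7.
Each reversal replaces raw with 4 − raw, changing the total by 4 − 2·raw per item.
Total = 20 + 2·4 − 2·7 = 20 + 8 − 14 = 14

14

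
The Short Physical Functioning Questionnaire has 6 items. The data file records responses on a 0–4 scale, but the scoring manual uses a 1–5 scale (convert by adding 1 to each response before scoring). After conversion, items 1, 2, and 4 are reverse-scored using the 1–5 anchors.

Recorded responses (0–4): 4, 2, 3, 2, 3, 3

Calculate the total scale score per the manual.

Convert to 1–5: 5, 3, 4, 3, 4, 4
Reverse-coded (reversed = (1+5) − raw = 6 − raw):
  item 1: 6 − 5 = 1
  item 2: 6 − 3 = 3
  item 4: 6 − 3 = 3
Scored: 1, 3, 4, 3, 4, 4
Total = 19

19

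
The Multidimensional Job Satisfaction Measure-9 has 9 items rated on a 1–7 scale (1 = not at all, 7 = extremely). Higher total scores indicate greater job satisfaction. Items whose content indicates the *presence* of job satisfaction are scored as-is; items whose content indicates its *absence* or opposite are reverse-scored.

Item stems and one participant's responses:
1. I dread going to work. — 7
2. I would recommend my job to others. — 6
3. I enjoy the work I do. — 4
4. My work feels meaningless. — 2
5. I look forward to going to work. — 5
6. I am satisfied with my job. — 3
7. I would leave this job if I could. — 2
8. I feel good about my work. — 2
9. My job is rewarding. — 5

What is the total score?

38

Items 1, 4, 7 describe the absence/opposite of job satisfaction → reverse-score.
reversed = (1+7) − raw = 8 − raw.
  item 1: 8 − 7 = 1
  item 2: 6
  item 3: 4
  item 4: 8 − 2 = 6
  item 5: 5
  item 6: 3
  item 7: 8 − 2 = 6
  item 8: 2
  item 9: 5
Total = 1 + 6 + 4 + 6 + 5 + 3 + 6 + 2 + 5 = 38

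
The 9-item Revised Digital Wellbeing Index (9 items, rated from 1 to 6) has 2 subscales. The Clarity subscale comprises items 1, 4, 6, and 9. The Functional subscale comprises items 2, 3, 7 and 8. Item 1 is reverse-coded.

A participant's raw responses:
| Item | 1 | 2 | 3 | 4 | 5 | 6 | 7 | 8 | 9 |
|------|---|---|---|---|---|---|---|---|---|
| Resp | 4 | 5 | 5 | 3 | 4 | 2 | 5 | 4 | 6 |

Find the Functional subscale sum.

Functional items: 2, 3, 7, 8.
  item 2: 5
  item 3: 5
  item 7: 5
  item 8: 4
Sum = 5 + 5 + 5 + 4 = 19

19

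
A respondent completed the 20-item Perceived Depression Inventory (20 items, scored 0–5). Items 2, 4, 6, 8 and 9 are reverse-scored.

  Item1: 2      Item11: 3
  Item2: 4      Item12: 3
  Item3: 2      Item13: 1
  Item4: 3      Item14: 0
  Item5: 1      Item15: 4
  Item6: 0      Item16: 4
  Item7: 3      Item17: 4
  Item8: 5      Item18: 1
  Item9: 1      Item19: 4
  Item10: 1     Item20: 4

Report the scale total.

Raw sum = 50. Reverse-scored items: 2, 4, 6, 8, 9; their raw sum = 13.
Each reversal replaces raw with 5 − raw, changing the total by 5 − 2·raw per item.
Total = 50 + 5·5 − 2·13 = 50 + 25 − 26 = 49

49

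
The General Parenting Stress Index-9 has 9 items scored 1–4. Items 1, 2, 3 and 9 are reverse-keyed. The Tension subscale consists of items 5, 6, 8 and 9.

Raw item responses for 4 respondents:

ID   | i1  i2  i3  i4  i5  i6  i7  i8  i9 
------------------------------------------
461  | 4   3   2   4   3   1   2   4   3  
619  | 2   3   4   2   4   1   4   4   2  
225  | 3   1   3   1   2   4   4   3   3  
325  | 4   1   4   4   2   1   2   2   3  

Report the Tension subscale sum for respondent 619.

12

Respondent 619 raw: 2, 3, 4, 2, 4, 1, 4, 4, 2.
Tension items: 5, 6, 8, 9.
Reverse-coded (reversed = (1+4) − raw = 5 − raw):
  item 5: 4
  item 6: 1
  item 8: 4
  item 9: 5 − 2 = 3
Sum = 4 + 1 + 4 + 3 = 12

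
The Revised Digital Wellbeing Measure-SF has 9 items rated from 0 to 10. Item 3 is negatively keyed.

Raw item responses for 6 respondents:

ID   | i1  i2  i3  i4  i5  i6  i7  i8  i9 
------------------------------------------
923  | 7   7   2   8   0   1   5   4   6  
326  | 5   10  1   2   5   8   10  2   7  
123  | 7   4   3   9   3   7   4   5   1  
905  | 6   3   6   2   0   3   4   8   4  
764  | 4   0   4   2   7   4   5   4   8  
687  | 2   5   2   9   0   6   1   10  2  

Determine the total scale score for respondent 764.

Respondent 764 raw: 4, 0, 4, 2, 7, 4, 5, 4, 8.
Reverse-coded (reversed = (0+10) − raw = 10 − raw):
  item 1: 4
  item 2: 0
  item 3: 10 − 4 = 6
  item 4: 2
  item 5: 7
  item 6: 4
  item 7: 5
  item 8: 4
  item 9: 8
Sum = 4 + 0 + 6 + 2 + 7 + 4 + 5 + 4 + 8 = 40

40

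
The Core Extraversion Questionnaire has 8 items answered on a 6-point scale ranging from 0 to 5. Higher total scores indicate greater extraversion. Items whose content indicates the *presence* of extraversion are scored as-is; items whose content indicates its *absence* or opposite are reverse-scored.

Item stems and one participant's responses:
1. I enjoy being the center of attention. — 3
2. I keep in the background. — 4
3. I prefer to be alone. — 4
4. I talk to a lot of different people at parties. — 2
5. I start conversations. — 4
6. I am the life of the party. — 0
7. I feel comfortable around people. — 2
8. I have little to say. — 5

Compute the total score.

Items 2, 3, 8 describe the absence/opposite of extraversion → reverse-score.
reverse-coded value = 5 − response.
  item 1: 3
  item 2: 5 − 4 = 1
  item 3: 5 − 4 = 1
  item 4: 2
  item 5: 4
  item 6: 0
  item 7: 2
  item 8: 5 − 5 = 0
Total = 3 + 1 + 1 + 2 + 4 + 0 + 2 + 0 = 13

13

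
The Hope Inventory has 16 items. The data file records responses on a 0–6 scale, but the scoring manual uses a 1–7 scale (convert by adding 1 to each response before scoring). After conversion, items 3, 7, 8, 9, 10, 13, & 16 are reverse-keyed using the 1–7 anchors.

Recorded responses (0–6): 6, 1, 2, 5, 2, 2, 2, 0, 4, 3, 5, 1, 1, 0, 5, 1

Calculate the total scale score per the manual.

72

Convert to 1–7: 7, 2, 3, 6, 3, 3, 3, 1, 5, 4, 6, 2, 2, 1, 6, 2
Reverse-coded (reversed = (1+7) − raw = 8 − raw):
  item 3: 8 − 3 = 5
  item 7: 8 − 3 = 5
  item 8: 8 − 1 = 7
  item 9: 8 − 5 = 3
  item 10: 8 − 4 = 4
  item 13: 8 − 2 = 6
  item 16: 8 − 2 = 6
Scored: 7, 2, 5, 6, 3, 3, 5, 7, 3, 4, 6, 2, 6, 1, 6, 6
Total = 72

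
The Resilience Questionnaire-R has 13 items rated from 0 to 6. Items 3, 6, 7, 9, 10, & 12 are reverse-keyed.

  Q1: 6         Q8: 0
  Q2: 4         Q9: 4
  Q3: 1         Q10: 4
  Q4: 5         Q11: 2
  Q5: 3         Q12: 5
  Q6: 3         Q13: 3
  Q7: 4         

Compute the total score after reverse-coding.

38

Reversing items 3, 6, 7, 9, 10, and 12 with 6 − raw:
Total = 6 + 4 + (6−1) + 5 + 3 + (6−3) + (6−4) + 0 + (6−4) + (6−4) + 2 + (6−5) + 3
      = 6 + 4 + 5 + 5 + 3 + 3 + 2 + 0 + 2 + 2 + 2 + 1 + 3 = 38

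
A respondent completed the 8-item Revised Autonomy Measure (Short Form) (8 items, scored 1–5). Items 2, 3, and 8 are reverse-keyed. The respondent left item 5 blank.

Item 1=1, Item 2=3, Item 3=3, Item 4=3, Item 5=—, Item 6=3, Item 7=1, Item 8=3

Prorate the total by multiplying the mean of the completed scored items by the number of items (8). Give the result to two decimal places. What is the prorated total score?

Reverse-coded (reverse-coded value = 6 − response):
  item 2: 6 − 3 = 3
  item 3: 6 − 3 = 3
  item 8: 6 − 3 = 3
Completed scored items (7 of 8): 1, 3, 3, 3, 3, 1, 3; sum = 17.
Person mean = 17 / 7 ≈ 2.4286
Prorated total = (17 / 7) × 8 = 19.43 (to 2 dp)

19.43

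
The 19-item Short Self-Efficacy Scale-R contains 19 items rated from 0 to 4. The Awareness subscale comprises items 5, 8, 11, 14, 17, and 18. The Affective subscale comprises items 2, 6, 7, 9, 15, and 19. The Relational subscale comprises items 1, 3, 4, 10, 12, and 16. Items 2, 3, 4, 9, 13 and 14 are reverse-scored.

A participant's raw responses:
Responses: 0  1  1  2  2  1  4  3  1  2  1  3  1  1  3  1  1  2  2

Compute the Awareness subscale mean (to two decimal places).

2.00

Awareness items: 5, 8, 11, 14, 17, 18.
Of these, item 14 is reverse-scored; reverse-coded value = 4 − response.
  item 5: 2
  item 8: 3
  item 11: 1
  item 14: 4 − 1 = 3
  item 17: 1
  item 18: 2
Sum = 2 + 3 + 1 + 3 + 1 + 2 = 12
Mean = 12 / 6 = 2.00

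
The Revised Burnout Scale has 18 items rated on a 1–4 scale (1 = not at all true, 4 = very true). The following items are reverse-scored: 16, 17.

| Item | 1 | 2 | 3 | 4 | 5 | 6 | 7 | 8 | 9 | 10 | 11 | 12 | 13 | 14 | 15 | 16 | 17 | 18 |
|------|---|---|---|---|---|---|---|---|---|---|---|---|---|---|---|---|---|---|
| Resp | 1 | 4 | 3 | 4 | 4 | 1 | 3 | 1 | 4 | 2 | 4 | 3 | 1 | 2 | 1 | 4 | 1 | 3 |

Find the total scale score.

46

Raw sum = 46. Reverse-scored items: 16, 17; their raw sum = 5.
Each reversal replaces raw with 5 − raw, changing the total by 5 − 2·raw per item.
Total = 46 + 2·5 − 2·5 = 46 + 10 − 10 = 46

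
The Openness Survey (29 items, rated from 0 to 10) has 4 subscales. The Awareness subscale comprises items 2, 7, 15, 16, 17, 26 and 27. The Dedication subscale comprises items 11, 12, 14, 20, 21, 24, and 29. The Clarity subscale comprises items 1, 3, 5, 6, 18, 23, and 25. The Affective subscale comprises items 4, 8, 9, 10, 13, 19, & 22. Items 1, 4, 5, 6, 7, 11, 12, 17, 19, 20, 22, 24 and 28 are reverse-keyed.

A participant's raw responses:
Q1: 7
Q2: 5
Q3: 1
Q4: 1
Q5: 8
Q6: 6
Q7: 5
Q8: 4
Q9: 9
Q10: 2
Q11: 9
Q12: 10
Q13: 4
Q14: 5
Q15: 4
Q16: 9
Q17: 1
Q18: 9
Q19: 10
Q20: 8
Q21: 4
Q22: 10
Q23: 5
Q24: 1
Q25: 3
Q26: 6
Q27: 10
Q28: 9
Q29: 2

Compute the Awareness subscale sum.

48

Awareness items: 2, 7, 15, 16, 17, 26, 27.
Of these, items 7 & 17 are reverse-keyed; on a 0–10 scale, reversed = 10 − raw.
  item 2: 5
  item 7: 10 − 5 = 5
  item 15: 4
  item 16: 9
  item 17: 10 − 1 = 9
  item 26: 6
  item 27: 10
Sum = 5 + 5 + 4 + 9 + 9 + 6 + 10 = 48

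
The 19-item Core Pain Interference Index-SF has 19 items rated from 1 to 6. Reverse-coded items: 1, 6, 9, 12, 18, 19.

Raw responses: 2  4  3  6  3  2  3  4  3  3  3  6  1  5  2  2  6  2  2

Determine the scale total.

Raw sum = 62. Reverse-coded items: 1, 6, 9, 12, 18, 19; their raw sum = 17.
Each reversal replaces raw with 7 − raw, changing the total by 7 − 2·raw per item.
Total = 62 + 6·7 − 2·17 = 62 + 42 − 34 = 70

70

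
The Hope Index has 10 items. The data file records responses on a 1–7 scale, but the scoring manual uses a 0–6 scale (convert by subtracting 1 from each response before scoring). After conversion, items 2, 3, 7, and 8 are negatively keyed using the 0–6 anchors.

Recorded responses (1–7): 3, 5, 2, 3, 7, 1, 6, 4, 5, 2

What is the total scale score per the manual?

26

Convert to 0–6: 2, 4, 1, 2, 6, 0, 5, 3, 4, 1
Reverse-coded (on a 0–6 scale, reversed = 6 − raw):
  item 2: 6 − 4 = 2
  item 3: 6 − 1 = 5
  item 7: 6 − 5 = 1
  item 8: 6 − 3 = 3
Scored: 2, 2, 5, 2, 6, 0, 1, 3, 4, 1
Total = 26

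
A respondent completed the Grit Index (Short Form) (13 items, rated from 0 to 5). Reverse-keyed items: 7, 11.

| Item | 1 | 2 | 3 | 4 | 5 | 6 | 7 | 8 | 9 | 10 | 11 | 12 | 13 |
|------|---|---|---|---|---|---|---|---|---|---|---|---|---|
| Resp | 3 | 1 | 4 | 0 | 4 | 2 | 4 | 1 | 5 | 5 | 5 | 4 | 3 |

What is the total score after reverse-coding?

Apply reverse scoring (on a 0–5 scale, reversed = 5 − raw):
  item 7: 5 − 4 = 1
  item 11: 5 − 5 = 0
After reverse-coding: 3, 1, 4, 0, 4, 2, 1, 1, 5, 5, 0, 4, 3
Total = 3 + 1 + 4 + 0 + 4 + 2 + 1 + 1 + 5 + 5 + 0 + 4 + 3 = 33

33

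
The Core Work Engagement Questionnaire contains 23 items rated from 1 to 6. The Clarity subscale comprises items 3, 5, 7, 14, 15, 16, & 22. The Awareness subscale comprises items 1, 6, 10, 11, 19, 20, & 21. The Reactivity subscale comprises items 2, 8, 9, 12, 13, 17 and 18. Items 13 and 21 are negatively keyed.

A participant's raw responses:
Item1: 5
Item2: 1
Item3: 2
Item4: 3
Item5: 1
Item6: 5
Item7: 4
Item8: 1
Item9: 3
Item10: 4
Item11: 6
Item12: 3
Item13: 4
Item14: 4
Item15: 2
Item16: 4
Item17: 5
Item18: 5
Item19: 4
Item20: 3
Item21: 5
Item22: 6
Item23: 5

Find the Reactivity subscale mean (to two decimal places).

3.00

Reactivity items: 2, 8, 9, 12, 13, 17, 18.
Of these, item 13 is negatively keyed; reversed = (1+6) − raw = 7 − raw.
  item 2: 1
  item 8: 1
  item 9: 3
  item 12: 3
  item 13: 7 − 4 = 3
  item 17: 5
  item 18: 5
Sum = 1 + 1 + 3 + 3 + 3 + 5 + 5 = 21
Mean = 21 / 7 = 3.00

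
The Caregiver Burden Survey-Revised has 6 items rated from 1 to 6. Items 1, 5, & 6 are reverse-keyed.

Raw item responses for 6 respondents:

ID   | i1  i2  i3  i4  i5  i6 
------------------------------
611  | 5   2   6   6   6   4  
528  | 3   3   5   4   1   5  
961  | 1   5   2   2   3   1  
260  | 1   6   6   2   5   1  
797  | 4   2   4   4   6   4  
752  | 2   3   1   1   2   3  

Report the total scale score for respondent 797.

Respondent 797 raw: 4, 2, 4, 4, 6, 4.
Reverse-coded (on a 1–6 scale, reversed = 7 − raw):
  item 1: 7 − 4 = 3
  item 2: 2
  item 3: 4
  item 4: 4
  item 5: 7 − 6 = 1
  item 6: 7 − 4 = 3
Sum = 3 + 2 + 4 + 4 + 1 + 3 = 17

17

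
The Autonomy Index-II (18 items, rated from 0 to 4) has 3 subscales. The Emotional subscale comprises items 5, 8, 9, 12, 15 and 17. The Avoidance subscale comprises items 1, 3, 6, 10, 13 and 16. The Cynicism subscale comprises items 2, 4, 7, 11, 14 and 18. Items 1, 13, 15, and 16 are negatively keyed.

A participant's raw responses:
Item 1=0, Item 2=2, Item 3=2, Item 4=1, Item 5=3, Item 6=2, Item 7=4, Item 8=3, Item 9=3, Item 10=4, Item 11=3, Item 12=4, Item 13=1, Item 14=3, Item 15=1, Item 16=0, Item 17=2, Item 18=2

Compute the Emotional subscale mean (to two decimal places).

Emotional items: 5, 8, 9, 12, 15, 17.
Of these, item 15 is negatively keyed; on a 0–4 scale, reversed = 4 − raw.
  item 5: 3
  item 8: 3
  item 9: 3
  item 12: 4
  item 15: 4 − 1 = 3
  item 17: 2
Sum = 3 + 3 + 3 + 4 + 3 + 2 = 18
Mean = 18 / 6 = 3.00

3.00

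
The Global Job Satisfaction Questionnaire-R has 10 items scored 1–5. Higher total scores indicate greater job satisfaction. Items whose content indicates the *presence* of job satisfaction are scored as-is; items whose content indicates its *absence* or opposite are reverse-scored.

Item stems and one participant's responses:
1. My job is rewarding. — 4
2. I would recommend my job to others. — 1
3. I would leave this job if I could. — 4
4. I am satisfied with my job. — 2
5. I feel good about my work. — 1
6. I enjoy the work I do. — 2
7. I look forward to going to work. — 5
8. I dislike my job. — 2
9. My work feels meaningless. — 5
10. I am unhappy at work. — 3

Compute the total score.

25

Items 3, 8, 9, 10 describe the absence/opposite of job satisfaction → reverse-score.
reversed = (1+5) − raw = 6 − raw.
  item 1: 4
  item 2: 1
  item 3: 6 − 4 = 2
  item 4: 2
  item 5: 1
  item 6: 2
  item 7: 5
  item 8: 6 − 2 = 4
  item 9: 6 − 5 = 1
  item 10: 6 − 3 = 3
Total = 4 + 1 + 2 + 2 + 1 + 2 + 5 + 4 + 1 + 3 = 25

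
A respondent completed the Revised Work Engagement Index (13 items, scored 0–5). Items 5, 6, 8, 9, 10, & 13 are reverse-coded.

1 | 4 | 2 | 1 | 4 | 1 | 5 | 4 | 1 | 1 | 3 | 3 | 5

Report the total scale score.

33

Reversing items 5, 6, 8, 9, 10, and 13 with 5 − raw:
Total = 1 + 4 + 2 + 1 + (5−4) + (5−1) + 5 + (5−4) + (5−1) + (5−1) + 3 + 3 + (5−5)
      = 1 + 4 + 2 + 1 + 1 + 4 + 5 + 1 + 4 + 4 + 3 + 3 + 0 = 33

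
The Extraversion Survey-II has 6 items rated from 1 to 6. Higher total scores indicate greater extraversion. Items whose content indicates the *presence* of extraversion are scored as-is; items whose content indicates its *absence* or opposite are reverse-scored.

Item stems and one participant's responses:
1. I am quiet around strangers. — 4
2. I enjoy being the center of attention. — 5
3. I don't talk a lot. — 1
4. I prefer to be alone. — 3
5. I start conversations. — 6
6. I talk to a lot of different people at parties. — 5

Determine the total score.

Items 1, 3, 4 describe the absence/opposite of extraversion → reverse-score.
on a 1–6 scale, reversed = 7 − raw.
  item 1: 7 − 4 = 3
  item 2: 5
  item 3: 7 − 1 = 6
  item 4: 7 − 3 = 4
  item 5: 6
  item 6: 5
Total = 3 + 5 + 6 + 4 + 6 + 5 = 29

29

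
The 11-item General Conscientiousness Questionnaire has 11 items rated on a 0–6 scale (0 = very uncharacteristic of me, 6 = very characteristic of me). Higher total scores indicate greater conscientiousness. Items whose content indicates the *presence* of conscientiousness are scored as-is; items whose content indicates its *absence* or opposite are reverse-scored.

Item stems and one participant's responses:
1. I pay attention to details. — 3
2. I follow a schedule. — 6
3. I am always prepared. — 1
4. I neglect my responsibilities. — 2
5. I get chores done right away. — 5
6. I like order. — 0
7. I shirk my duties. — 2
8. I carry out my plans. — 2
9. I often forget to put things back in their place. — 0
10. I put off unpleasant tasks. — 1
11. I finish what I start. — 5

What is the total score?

Items 4, 7, 9, 10 describe the absence/opposite of conscientiousness → reverse-score.
on a 0–6 scale, reversed = 6 − raw.
  item 1: 3
  item 2: 6
  item 3: 1
  item 4: 6 − 2 = 4
  item 5: 5
  item 6: 0
  item 7: 6 − 2 = 4
  item 8: 2
  item 9: 6 − 0 = 6
  item 10: 6 − 1 = 5
  item 11: 5
Total = 3 + 6 + 1 + 4 + 5 + 0 + 4 + 2 + 6 + 5 + 5 = 41

41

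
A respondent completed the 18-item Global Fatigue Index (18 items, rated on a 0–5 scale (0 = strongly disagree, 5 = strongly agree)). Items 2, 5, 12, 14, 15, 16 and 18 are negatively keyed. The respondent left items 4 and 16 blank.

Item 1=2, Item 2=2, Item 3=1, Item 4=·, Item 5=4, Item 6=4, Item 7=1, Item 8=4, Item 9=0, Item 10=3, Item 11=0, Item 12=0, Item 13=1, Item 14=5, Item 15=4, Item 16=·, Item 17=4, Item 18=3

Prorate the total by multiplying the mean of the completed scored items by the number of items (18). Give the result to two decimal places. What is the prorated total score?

Reverse-coded (reverse-coded value = 5 − response):
  item 2: 5 − 2 = 3
  item 5: 5 − 4 = 1
  item 12: 5 − 0 = 5
  item 14: 5 − 5 = 0
  item 15: 5 − 4 = 1
  item 18: 5 − 3 = 2
Completed scored items (16 of 18): 2, 3, 1, 1, 4, 1, 4, 0, 3, 0, 5, 1, 0, 1, 4, 2; sum = 32.
Person mean = 32 / 16 ≈ 2.0000
Prorated total = (32 / 16) × 18 = 36.00 (to 2 dp)

36.00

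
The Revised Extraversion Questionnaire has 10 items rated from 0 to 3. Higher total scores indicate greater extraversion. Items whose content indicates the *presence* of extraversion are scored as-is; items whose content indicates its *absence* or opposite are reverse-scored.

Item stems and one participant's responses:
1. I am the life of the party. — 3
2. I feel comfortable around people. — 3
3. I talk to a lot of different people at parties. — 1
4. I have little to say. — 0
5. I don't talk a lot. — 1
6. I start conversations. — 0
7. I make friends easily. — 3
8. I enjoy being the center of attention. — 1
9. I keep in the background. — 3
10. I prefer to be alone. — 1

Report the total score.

18

Items 4, 5, 9, 10 describe the absence/opposite of extraversion → reverse-score.
reversed = (0+3) − raw = 3 − raw.
  item 1: 3
  item 2: 3
  item 3: 1
  item 4: 3 − 0 = 3
  item 5: 3 − 1 = 2
  item 6: 0
  item 7: 3
  item 8: 1
  item 9: 3 − 3 = 0
  item 10: 3 − 1 = 2
Total = 3 + 3 + 1 + 3 + 2 + 0 + 3 + 1 + 0 + 2 = 18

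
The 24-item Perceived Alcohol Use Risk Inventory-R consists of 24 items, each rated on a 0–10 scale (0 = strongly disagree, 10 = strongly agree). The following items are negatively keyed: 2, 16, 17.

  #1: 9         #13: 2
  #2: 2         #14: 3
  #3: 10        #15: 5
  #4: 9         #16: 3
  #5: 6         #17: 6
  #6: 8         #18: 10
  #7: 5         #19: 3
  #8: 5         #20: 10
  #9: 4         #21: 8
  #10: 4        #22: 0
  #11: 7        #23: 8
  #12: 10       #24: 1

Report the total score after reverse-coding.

146

Reversing items 2, 16, & 17 with 10 − raw:
Total = 9 + (10−2) + 10 + 9 + 6 + 8 + 5 + 5 + 4 + 4 + 7 + 10 + 2 + 3 + 5 + (10−3) + (10−6) + 10 + 3 + 10 + 8 + 0 + 8 + 1
      = 9 + 8 + 10 + 9 + 6 + 8 + 5 + 5 + 4 + 4 + 7 + 10 + 2 + 3 + 5 + 7 + 4 + 10 + 3 + 10 + 8 + 0 + 8 + 1 = 146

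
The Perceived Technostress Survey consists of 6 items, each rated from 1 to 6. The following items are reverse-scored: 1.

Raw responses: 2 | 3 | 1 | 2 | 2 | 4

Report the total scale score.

Apply reverse scoring (on a 1–6 scale, reversed = 7 − raw):
  item 1: 7 − 2 = 5
Scored items: 5, 3, 1, 2, 2, 4
Total = 5 + 3 + 1 + 2 + 2 + 4 = 17

17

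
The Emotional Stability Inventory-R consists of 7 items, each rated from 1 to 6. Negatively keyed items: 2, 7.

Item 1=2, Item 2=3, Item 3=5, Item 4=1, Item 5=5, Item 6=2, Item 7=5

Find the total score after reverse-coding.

21

Negatively keyed items use 7 − raw:
  item 2: 7 − 3 = 4
  item 7: 7 − 5 = 2
After reverse-coding: 2, 4, 5, 1, 5, 2, 2
Total = 2 + 4 + 5 + 1 + 5 + 2 + 2 = 21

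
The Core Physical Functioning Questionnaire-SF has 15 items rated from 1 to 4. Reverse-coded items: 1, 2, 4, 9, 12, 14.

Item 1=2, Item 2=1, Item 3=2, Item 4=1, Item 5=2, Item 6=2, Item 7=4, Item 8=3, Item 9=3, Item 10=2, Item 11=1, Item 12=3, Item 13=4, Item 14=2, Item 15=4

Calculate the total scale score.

42

Reversing items 1, 2, 4, 9, 12 and 14 with 5 − raw:
Total = (5−2) + (5−1) + 2 + (5−1) + 2 + 2 + 4 + 3 + (5−3) + 2 + 1 + (5−3) + 4 + (5−2) + 4
      = 3 + 4 + 2 + 4 + 2 + 2 + 4 + 3 + 2 + 2 + 1 + 2 + 4 + 3 + 4 = 42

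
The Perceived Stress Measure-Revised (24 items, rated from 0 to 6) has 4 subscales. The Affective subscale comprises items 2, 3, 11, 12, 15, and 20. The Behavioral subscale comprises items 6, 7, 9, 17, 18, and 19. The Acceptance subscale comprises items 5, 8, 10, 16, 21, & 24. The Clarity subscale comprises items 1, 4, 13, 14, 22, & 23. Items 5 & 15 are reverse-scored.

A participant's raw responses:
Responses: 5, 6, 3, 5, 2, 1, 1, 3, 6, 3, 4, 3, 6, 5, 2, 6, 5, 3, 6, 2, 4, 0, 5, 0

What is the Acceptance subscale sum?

20

Acceptance items: 5, 8, 10, 16, 21, 24.
Of these, item 5 is reverse-scored; reverse-coded value = 6 − response.
  item 5: 6 − 2 = 4
  item 8: 3
  item 10: 3
  item 16: 6
  item 21: 4
  item 24: 0
Sum = 4 + 3 + 3 + 6 + 4 + 0 = 20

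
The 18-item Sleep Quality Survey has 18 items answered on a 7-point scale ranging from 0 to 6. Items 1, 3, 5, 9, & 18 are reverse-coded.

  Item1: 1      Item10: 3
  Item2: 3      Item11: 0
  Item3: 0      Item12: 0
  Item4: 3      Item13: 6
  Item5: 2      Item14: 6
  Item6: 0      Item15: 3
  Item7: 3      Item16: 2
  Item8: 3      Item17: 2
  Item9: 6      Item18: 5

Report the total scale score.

Raw sum = 48. Reverse-coded items: 1, 3, 5, 9, 18; their raw sum = 14.
Each reversal replaces raw with 6 − raw, changing the total by 6 − 2·raw per item.
Total = 48 + 5·6 − 2·14 = 48 + 30 − 28 = 50

50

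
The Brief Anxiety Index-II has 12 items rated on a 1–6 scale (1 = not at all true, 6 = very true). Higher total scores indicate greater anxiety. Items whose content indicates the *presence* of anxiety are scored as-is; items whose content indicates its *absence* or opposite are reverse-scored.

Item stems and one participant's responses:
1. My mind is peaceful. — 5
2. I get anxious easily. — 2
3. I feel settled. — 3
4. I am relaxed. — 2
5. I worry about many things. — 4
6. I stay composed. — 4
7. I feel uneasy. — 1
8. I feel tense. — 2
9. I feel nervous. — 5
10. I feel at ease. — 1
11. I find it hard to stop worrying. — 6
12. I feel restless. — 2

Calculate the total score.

Items 1, 3, 4, 6, 10 describe the absence/opposite of anxiety → reverse-score.
on a 1–6 scale, reversed = 7 − raw.
  item 1: 7 − 5 = 2
  item 2: 2
  item 3: 7 − 3 = 4
  item 4: 7 − 2 = 5
  item 5: 4
  item 6: 7 − 4 = 3
  item 7: 1
  item 8: 2
  item 9: 5
  item 10: 7 − 1 = 6
  item 11: 6
  item 12: 2
Total = 2 + 2 + 4 + 5 + 4 + 3 + 1 + 2 + 5 + 6 + 6 + 2 = 42

42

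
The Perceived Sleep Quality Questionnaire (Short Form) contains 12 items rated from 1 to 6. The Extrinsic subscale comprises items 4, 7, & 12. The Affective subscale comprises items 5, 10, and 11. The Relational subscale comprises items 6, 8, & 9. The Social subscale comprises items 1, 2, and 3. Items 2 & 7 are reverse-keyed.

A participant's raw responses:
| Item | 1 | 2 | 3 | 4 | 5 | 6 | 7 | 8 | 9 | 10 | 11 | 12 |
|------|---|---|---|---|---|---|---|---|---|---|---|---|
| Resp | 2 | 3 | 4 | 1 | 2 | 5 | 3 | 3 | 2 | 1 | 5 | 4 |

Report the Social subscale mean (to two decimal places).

Social items: 1, 2, 3.
Of these, item 2 is reverse-keyed; on a 1–6 scale, reversed = 7 − raw.
  item 1: 2
  item 2: 7 − 3 = 4
  item 3: 4
Sum = 2 + 4 + 4 = 10
Mean = 10 / 3 = 3.33

3.33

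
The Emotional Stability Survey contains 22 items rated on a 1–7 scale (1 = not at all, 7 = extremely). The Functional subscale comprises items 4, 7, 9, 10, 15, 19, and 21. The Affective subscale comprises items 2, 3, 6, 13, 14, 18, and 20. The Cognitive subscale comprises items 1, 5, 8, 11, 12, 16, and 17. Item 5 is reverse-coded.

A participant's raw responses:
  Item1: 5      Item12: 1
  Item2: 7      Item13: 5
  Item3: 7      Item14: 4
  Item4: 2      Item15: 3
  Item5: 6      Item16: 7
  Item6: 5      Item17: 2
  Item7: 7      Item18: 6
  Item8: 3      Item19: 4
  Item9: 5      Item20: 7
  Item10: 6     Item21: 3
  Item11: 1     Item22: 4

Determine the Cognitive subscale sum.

21

Cognitive items: 1, 5, 8, 11, 12, 16, 17.
Of these, item 5 is reverse-coded; reversed = (1+7) − raw = 8 − raw.
  item 1: 5
  item 5: 8 − 6 = 2
  item 8: 3
  item 11: 1
  item 12: 1
  item 16: 7
  item 17: 2
Sum = 5 + 2 + 3 + 1 + 1 + 7 + 2 = 21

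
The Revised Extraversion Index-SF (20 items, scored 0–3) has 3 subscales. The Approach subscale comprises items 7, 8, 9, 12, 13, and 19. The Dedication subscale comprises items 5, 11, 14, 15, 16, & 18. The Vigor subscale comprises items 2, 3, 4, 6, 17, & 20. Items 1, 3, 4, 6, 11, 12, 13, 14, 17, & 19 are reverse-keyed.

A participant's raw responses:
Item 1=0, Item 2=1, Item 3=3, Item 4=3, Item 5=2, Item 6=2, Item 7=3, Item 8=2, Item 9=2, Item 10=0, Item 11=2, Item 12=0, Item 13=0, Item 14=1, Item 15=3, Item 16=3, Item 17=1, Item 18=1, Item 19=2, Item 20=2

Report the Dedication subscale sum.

Dedication items: 5, 11, 14, 15, 16, 18.
Of these, items 11 & 14 are reverse-keyed; reversed = (0+3) − raw = 3 − raw.
  item 5: 2
  item 11: 3 − 2 = 1
  item 14: 3 − 1 = 2
  item 15: 3
  item 16: 3
  item 18: 1
Sum = 2 + 1 + 2 + 3 + 3 + 1 = 12

12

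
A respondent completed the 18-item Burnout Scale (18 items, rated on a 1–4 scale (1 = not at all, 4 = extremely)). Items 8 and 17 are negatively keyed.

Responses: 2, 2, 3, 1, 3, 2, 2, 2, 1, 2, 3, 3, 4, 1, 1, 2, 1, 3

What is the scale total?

42

Negatively keyed items use 5 − raw:
  item 8: 5 − 2 = 3
  item 17: 5 − 1 = 4
Scored items: 2, 2, 3, 1, 3, 2, 2, 3, 1, 2, 3, 3, 4, 1, 1, 2, 4, 3
Total = 2 + 2 + 3 + 1 + 3 + 2 + 2 + 3 + 1 + 2 + 3 + 3 + 4 + 1 + 1 + 2 + 4 + 3 = 42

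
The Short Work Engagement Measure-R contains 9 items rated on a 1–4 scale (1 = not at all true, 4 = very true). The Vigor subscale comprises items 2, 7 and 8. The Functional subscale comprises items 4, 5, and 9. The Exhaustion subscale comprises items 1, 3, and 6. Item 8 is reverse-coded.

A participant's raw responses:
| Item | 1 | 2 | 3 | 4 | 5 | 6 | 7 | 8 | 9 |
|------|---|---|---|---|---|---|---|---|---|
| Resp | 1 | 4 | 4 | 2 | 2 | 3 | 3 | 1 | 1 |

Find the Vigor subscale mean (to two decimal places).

Vigor items: 2, 7, 8.
Of these, item 8 is reverse-coded; reversed = (1+4) − raw = 5 − raw.
  item 2: 4
  item 7: 3
  item 8: 5 − 1 = 4
Sum = 4 + 3 + 4 = 11
Mean = 11 / 3 = 3.67

3.67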